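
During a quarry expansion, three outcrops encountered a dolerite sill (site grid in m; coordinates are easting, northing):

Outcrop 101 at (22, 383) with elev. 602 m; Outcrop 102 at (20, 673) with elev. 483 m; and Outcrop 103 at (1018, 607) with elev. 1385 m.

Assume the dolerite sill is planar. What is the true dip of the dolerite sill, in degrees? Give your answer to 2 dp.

Two edge vectors: Outcrop 101→Outcrop 102 = (-2, 290, -119), Outcrop 101→Outcrop 103 = (996, 224, 783).
Normal n = (Outcrop 101→Outcrop 102) × (Outcrop 101→Outcrop 103) = (253726, -116958, -289288).
So ∂z/∂easting = −n_x/n_z = 0.87707 and ∂z/∂northing = −n_y/n_z = −0.40430.
Gradient magnitude |∇z| = √(a² + b²) = √(0.76925 + 0.16346) = 0.96577.
True dip = arctan(0.96577) = 44.00°, dipping toward WNW (azimuth ≈ 295°).

44.00°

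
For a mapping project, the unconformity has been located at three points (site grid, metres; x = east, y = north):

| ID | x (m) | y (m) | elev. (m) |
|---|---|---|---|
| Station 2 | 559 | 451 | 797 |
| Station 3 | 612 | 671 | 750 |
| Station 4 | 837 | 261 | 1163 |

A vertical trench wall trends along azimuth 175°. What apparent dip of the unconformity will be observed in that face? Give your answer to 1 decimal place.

Let the plane be z = a·x + b·y + c.
Station 3−Station 2: 53a + 220b = −47;  Station 4−Station 2: 278a − 190b = 366.
Solving gives a = 1.00505, b = −0.45576.
Unit vector along 175° is (sin 175°, cos 175°) = (0.0872, -0.9962).
Slope in that direction = a·(0.0872) + b·(-0.9962) = 0.54162.
Apparent dip = arctan|0.54162| = 28.4° (true dip is 47.8°, so apparent ≤ true as expected).

28.4°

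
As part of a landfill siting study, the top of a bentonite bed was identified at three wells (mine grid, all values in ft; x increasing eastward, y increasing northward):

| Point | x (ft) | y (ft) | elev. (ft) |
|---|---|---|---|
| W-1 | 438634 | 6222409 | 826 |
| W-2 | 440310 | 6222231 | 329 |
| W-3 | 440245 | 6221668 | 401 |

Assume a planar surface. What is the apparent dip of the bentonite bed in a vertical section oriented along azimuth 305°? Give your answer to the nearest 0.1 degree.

11.2°

Let the plane be z = a·x + b·y + c.
W-2−W-1: 1676a − 178b = −497;  W-3−W-1: 1611a − 741b = −425.
Solving gives a = −0.30637, b = −0.09252.
Unit vector along 305° is (sin 305°, cos 305°) = (-0.8192, 0.5736).
Slope in that direction = a·(-0.8192) + b·(0.5736) = 0.19789.
Apparent dip = arctan|0.19789| = 11.2° (true dip is 17.7°, so apparent ≤ true as expected).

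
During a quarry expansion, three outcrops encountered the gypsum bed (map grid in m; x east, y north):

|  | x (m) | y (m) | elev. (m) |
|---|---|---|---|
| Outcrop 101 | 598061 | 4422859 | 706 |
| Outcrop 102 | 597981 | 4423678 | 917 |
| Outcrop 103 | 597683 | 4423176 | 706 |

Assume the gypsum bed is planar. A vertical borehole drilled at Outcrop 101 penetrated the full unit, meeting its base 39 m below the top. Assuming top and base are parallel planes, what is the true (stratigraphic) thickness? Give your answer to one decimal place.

36.6 m

Two edge vectors: Outcrop 101→Outcrop 102 = (-80, 819, 211), Outcrop 101→Outcrop 103 = (-378, 317, 0).
Normal n = (Outcrop 101→Outcrop 102) × (Outcrop 101→Outcrop 103) = (-66887, -79758, 284222).
So ∂z/∂x = −n_x/n_z = 0.23533 and ∂z/∂y = −n_y/n_z = 0.28062.
|∇z| = √(a²+b²) = 0.36624, so dip δ = arctan(0.36624) = 20.11°.
True thickness = vertical thickness × cos δ = 39 × cos 20.11° = 36.6 m.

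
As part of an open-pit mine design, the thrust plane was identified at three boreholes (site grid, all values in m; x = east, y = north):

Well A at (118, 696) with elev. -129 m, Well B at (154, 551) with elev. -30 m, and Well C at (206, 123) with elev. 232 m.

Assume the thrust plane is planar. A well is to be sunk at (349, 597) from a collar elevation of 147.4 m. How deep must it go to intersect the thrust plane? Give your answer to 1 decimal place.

Two edge vectors: Well A→Well B = (36, -145, 99), Well A→Well C = (88, -573, 361).
Normal n = (Well A→Well B) × (Well A→Well C) = (4382, -4284, -7868).
So ∂z/∂x = −n_x/n_z = 0.55694 and ∂z/∂y = −n_y/n_z = −0.54448.
Intercept c from Well A: -129 − 65.72 + 378.96 = 184.24.
At (349, 597): z_contact = 194.37 − 325.06 + 184.24 = 53.56 m.
Depth below ground = 147.4 − 53.56 = 93.8 m.

93.8 m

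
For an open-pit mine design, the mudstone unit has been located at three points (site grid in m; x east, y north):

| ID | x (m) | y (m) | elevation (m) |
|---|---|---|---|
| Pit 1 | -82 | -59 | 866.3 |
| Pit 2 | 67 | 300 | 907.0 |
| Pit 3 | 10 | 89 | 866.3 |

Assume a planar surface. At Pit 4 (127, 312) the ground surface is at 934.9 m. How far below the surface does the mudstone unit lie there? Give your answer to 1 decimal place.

56.7 m

Let the plane be z = a·x + b·y + c.
Pit 2−Pit 1: 149a + 359b = 40.7;  Pit 3−Pit 1: 92a + 148b = 0.
Solving gives a = −0.54880, b = 0.34114.
Then c = 866.3 − a·-82 − b·-59 = 841.43.
At (127, 312): z_contact = −69.70 + 106.44 + 841.43 = 878.17 m.
Depth below ground = 934.9 − 878.17 = 56.7 m.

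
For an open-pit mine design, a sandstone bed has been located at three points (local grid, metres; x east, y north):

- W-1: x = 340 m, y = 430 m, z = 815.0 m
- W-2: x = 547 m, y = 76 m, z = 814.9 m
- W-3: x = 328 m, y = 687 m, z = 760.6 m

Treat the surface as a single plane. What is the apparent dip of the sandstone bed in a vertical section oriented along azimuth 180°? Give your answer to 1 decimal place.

13.0°

Two edge vectors: W-1→W-2 = (207, -354, -0.1), W-1→W-3 = (-12, 257, -54.4).
Normal n = (W-1→W-2) × (W-1→W-3) = (19283.3, 11262, 48951).
So ∂z/∂x = −n_x/n_z = −0.39393 and ∂z/∂y = −n_y/n_z = −0.23007.
Unit vector along 180° is (sin 180°, cos 180°) = (0.0000, -1.0000).
Slope in that direction = a·(0.0000) + b·(-1.0000) = 0.23007.
Apparent dip = arctan|0.23007| = 13.0° (true dip is 24.5°, so apparent ≤ true as expected).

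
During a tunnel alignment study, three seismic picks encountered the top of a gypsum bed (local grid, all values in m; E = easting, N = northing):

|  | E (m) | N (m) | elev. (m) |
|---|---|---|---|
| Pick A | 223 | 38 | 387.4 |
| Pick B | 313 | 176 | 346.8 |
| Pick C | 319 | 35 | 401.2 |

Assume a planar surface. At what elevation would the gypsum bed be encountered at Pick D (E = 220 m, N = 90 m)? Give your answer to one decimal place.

Let the plane be z = a·E + b·N + c.
Pick B−Pick A: 90a + 138b = −40.6;  Pick C−Pick A: 96a − 3b = 13.8.
Solving gives a = 0.13187, b = −0.38020.
Then c = 387.4 − a·223 − b·38 = 372.44.
At (220, 90): z = 29.0 − 34.2 + 372.44 = 367.2 m.

367.2 m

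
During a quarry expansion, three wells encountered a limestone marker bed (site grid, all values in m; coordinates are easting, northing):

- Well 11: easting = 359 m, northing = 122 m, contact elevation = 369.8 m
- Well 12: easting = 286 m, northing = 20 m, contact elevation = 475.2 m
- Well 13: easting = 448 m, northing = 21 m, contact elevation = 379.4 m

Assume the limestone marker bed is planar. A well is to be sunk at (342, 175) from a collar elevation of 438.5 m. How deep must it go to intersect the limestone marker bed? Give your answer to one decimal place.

Let the plane be z = a·easting + b·northing + c.
Well 12−Well 11: −73a − 102b = 105.4;  Well 13−Well 11: 89a − 101b = 9.6.
Solving gives a = −0.58758, b = −0.61281.
Then c = 369.8 − a·359 − b·122 = 655.50.
At (342, 175): z_contact = −200.95 − 107.24 + 655.50 = 347.31 m.
Depth below ground = 438.5 − 347.31 = 91.2 m.

91.2 m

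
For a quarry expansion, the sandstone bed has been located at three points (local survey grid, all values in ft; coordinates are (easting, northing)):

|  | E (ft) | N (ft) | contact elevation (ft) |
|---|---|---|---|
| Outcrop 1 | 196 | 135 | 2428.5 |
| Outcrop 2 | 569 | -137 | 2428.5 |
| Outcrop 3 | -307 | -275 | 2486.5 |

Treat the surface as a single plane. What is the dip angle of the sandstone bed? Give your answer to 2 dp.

Two edge vectors: Outcrop 1→Outcrop 2 = (373, -272, 0), Outcrop 1→Outcrop 3 = (-503, -410, 58).
Normal n = (Outcrop 1→Outcrop 2) × (Outcrop 1→Outcrop 3) = (-15776, -21634, -289746).
So ∂z/∂E = −n_x/n_z = −0.05445 and ∂z/∂N = −n_y/n_z = −0.07467.
Gradient magnitude |∇z| = √(a² + b²) = √(0.00296 + 0.00557) = 0.09241.
True dip = arctan(0.09241) = 5.28°, dipping toward NE (azimuth ≈ 036°).

5.28°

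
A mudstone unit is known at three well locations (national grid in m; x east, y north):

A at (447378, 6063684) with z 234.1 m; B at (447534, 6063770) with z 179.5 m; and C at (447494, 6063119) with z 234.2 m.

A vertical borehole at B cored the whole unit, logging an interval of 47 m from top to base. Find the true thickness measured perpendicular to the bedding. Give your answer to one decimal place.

Two edge vectors: A→B = (156, 86, -54.6), A→C = (116, -565, 0.1).
Normal n = (A→B) × (A→C) = (-30840.4, -6349.2, -98116).
So ∂z/∂x = −n_x/n_z = −0.31433 and ∂z/∂y = −n_y/n_z = −0.06471.
|∇z| = √(a²+b²) = 0.32092, so dip δ = arctan(0.32092) = 17.79°.
True thickness = vertical thickness × cos δ = 47 × cos 17.79° = 44.8 m.

44.8 m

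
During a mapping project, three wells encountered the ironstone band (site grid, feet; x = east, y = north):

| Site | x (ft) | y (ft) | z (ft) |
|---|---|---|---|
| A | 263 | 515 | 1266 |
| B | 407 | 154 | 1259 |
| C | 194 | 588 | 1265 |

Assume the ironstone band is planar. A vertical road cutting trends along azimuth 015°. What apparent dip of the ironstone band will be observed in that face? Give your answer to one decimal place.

3.3°

Two edge vectors: A→B = (144, -361, -7), A→C = (-69, 73, -1).
Normal n = (A→B) × (A→C) = (872, 627, -14397).
So ∂z/∂x = −n_x/n_z = 0.06057 and ∂z/∂y = −n_y/n_z = 0.04355.
Unit vector along 015° is (sin 15°, cos 15°) = (0.2588, 0.9659).
Slope in that direction = a·(0.2588) + b·(0.9659) = 0.05774.
Apparent dip = arctan|0.05774| = 3.3° (true dip is 4.3°, so apparent ≤ true as expected).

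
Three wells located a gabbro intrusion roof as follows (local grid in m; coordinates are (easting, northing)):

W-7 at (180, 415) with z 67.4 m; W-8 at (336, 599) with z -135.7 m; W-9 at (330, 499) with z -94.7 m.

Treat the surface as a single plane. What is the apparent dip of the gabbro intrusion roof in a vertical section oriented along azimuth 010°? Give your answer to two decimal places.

Two edge vectors: W-7→W-8 = (156, 184, -203.1), W-7→W-9 = (150, 84, -162.1).
Normal n = (W-7→W-8) × (W-7→W-9) = (-12766, -5177.4, -14496).
So ∂z/∂E = −n_x/n_z = −0.88066 and ∂z/∂N = −n_y/n_z = −0.35716.
Unit vector along 010° is (sin 10°, cos 10°) = (0.1736, 0.9848).
Slope in that direction = a·(0.1736) + b·(0.9848) = −0.50466.
Apparent dip = arctan|0.50466| = 26.78° (true dip is 43.5°, so apparent ≤ true as expected).

26.78°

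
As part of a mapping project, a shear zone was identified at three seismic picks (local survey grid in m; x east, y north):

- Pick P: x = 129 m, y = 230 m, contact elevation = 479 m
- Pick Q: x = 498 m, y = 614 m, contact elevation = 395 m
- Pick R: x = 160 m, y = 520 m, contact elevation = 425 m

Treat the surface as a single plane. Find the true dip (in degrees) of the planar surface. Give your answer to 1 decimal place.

10.5°

Two edge vectors: Pick P→Pick Q = (369, 384, -84), Pick P→Pick R = (31, 290, -54).
Normal n = (Pick P→Pick Q) × (Pick P→Pick R) = (3624, 17322, 95106).
So ∂z/∂x = −n_x/n_z = −0.03810 and ∂z/∂y = −n_y/n_z = −0.18213.
Gradient magnitude |∇z| = √(a² + b²) = √(0.00145 + 0.03317) = 0.18608.
True dip = arctan(0.18608) = 10.5°, dipping toward NNE (azimuth ≈ 012°).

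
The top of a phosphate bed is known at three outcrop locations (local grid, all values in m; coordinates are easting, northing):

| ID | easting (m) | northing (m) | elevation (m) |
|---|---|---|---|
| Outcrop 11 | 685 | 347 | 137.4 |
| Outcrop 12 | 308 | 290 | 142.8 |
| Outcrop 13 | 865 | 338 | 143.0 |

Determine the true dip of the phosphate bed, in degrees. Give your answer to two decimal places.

Two edge vectors: Outcrop 11→Outcrop 12 = (-377, -57, 5.4), Outcrop 11→Outcrop 13 = (180, -9, 5.6).
Normal n = (Outcrop 11→Outcrop 12) × (Outcrop 11→Outcrop 13) = (-270.6, 3083.2, 13653).
So ∂z/∂easting = −n_x/n_z = 0.01982 and ∂z/∂northing = −n_y/n_z = −0.22583.
Gradient magnitude |∇z| = √(a² + b²) = √(0.00039 + 0.05100) = 0.22669.
True dip = arctan(0.22669) = 12.77°, dipping toward N (azimuth ≈ 355°).

12.77°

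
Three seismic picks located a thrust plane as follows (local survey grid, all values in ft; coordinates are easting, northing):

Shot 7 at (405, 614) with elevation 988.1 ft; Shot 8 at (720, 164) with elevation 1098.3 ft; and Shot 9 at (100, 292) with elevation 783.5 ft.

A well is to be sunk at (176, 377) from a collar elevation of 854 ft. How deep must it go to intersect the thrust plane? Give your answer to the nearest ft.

Let the plane be z = a·easting + b·northing + c.
Shot 8−Shot 7: 315a − 450b = 110.2;  Shot 9−Shot 7: −305a − 322b = −204.6.
Solving gives a = 0.53442, b = 0.12920.
Then c = 988.1 − a·405 − b·614 = 692.33.
At (176, 377): z_contact = 94.1 + 48.7 + 692.33 = 835.1 ft.
Depth below ground = 854 − 835.1 = 19 ft.

19 ft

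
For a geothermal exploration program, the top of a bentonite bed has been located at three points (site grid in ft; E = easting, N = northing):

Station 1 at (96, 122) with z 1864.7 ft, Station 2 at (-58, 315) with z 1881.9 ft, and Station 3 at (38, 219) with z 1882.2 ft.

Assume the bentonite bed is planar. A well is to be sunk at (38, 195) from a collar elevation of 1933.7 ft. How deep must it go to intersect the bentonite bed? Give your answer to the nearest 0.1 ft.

Let the plane be z = a·E + b·N + c.
Station 2−Station 1: −154a + 193b = 17.2;  Station 3−Station 1: −58a + 97b = 17.5.
Solving gives a = 0.45649, b = 0.45337.
Then c = 1864.7 − a·96 − b·122 = 1765.57.
At (38, 195): z_contact = 17.35 + 88.41 + 1765.57 = 1871.32 ft.
Depth below ground = 1933.7 − 1871.32 = 62.4 ft.

62.4 ft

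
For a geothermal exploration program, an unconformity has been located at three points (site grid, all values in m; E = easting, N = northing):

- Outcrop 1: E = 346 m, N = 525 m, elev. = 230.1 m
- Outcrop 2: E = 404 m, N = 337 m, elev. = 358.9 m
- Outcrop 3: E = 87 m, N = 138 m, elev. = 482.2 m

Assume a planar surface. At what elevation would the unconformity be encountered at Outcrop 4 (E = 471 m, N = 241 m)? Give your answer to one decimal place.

426.0 m

Let the plane be z = a·E + b·N + c.
Outcrop 2−Outcrop 1: 58a − 188b = 128.8;  Outcrop 3−Outcrop 1: −259a − 387b = 252.1.
Solving gives a = 0.03445, b = −0.67448.
Then c = 230.1 − a·346 − b·525 = 572.28.
At (471, 241): z = 16.2 − 162.5 + 572.28 = 426.0 m.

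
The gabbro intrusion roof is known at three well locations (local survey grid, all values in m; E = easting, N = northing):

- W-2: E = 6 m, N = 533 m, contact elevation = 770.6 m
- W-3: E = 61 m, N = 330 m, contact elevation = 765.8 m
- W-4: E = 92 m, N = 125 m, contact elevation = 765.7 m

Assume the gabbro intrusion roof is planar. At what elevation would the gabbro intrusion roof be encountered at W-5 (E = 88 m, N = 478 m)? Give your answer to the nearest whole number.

Two edge vectors: W-2→W-3 = (55, -203, -4.8), W-2→W-4 = (86, -408, -4.9).
Normal n = (W-2→W-3) × (W-2→W-4) = (-963.7, -143.3, -4982).
So ∂z/∂E = −n_x/n_z = −0.19344 and ∂z/∂N = −n_y/n_z = −0.02876.
Intercept c from W-2: 770.6 + 1.16 + 15.33 = 787.09.
At (88, 478): z = −17.0 − 13.7 + 787.09 = 756.3 m.

756 m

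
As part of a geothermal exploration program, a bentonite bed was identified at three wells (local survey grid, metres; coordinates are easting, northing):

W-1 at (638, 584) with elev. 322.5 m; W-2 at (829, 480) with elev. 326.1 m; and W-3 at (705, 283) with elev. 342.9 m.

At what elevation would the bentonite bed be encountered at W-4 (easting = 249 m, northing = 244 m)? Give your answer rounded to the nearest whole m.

Two edge vectors: W-1→W-2 = (191, -104, 3.6), W-1→W-3 = (67, -301, 20.4).
Normal n = (W-1→W-2) × (W-1→W-3) = (-1038, -3655.2, -50523).
So ∂z/∂easting = −n_x/n_z = −0.02055 and ∂z/∂northing = −n_y/n_z = −0.07235.
Intercept c from W-1: 322.5 + 13.11 + 42.25 = 377.86.
At (249, 244): z = −5.1 − 17.7 + 377.86 = 355.1 m.

355 m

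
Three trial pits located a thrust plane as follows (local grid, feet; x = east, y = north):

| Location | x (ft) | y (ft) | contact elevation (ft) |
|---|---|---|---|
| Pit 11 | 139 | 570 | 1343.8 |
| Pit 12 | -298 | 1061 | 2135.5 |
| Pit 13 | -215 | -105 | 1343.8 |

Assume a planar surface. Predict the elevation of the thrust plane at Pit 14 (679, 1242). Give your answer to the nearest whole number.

Let the plane be z = a·x + b·y + c.
Pit 12−Pit 11: −437a + 491b = 791.7;  Pit 13−Pit 11: −354a − 675b = 0.
Solving gives a = −1.13995, b = 0.59784.
Then c = 1343.8 − a·139 − b·570 = 1161.48.
At (679, 1242): z = −774.0 + 742.5 + 1161.48 = 1130.0 ft.

1130 ft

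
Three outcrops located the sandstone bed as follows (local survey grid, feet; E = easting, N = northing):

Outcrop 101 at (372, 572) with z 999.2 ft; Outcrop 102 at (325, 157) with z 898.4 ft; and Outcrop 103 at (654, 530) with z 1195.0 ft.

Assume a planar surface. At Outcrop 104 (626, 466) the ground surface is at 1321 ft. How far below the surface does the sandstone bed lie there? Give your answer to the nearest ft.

156 ft

Let the plane be z = a·E + b·N + c.
Outcrop 102−Outcrop 101: −47a − 415b = −100.8;  Outcrop 103−Outcrop 101: 282a − 42b = 195.8.
Solving gives a = 0.71838, b = 0.16153.
Then c = 999.2 − a·372 − b·572 = 639.56.
At (626, 466): z_contact = 449.7 + 75.3 + 639.56 = 1164.5 ft.
Depth below ground = 1321 − 1164.5 = 156 ft.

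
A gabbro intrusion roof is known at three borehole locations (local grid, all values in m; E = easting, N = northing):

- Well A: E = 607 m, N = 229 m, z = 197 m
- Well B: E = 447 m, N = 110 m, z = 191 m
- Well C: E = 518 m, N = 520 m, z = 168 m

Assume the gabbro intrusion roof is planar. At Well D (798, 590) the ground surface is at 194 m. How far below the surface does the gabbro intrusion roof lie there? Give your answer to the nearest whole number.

Two edge vectors: Well A→Well B = (-160, -119, -6), Well A→Well C = (-89, 291, -29).
Normal n = (Well A→Well B) × (Well A→Well C) = (5197, -4106, -57151).
So ∂z/∂E = −n_x/n_z = 0.09093 and ∂z/∂N = −n_y/n_z = −0.07184.
Intercept c from Well A: 197 − 55.20 + 16.45 = 158.26.
At (798, 590): z_contact = 72.6 − 42.4 + 158.26 = 188.4 m.
Depth below ground = 194 − 188.4 = 6 m.

6 m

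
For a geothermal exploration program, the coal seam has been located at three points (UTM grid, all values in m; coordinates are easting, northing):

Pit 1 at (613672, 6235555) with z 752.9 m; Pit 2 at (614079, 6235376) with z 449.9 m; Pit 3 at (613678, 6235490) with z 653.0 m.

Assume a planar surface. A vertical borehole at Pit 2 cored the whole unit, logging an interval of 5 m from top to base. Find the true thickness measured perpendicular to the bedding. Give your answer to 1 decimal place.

2.7 m

Let the plane be z = a·easting + b·northing + c.
Pit 2−Pit 1: 407a − 179b = −303;  Pit 3−Pit 1: 6a − 65b = −99.9.
Solving gives a = −0.07143, b = 1.53033.
|∇z| = √(a²+b²) = 1.53200, so dip δ = arctan(1.53200) = 56.87°.
True thickness = vertical thickness × cos δ = 5 × cos 56.87° = 2.7 m.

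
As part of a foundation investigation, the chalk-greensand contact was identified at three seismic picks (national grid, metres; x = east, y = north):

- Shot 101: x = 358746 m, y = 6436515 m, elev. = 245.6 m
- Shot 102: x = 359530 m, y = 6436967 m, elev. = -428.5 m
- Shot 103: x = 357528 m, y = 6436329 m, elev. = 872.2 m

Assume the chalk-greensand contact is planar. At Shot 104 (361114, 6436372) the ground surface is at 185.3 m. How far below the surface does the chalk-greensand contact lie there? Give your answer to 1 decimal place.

Let the plane be z = a·x + b·y + c.
Shot 102−Shot 101: 784a + 452b = −674.1;  Shot 103−Shot 101: −1218a − 186b = 626.6.
Solving gives a = −0.390007215, b = −0.814898990.
Then c = 245.6 − a·358746 − b·6436515 = 5385268.70.
At (361114, 6436372): z_contact = −140837.07 − 5244993.04 + 5385268.70 = -561.41 m.
Depth below ground = 185.3 − (-561.41) = 746.7 m.

746.7 m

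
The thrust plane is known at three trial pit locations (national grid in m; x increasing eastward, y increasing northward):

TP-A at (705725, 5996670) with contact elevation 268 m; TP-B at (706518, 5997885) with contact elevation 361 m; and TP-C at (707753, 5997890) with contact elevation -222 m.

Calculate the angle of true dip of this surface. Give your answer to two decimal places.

Two edge vectors: TP-A→TP-B = (793, 1215, 93), TP-A→TP-C = (2028, 1220, -490).
Normal n = (TP-A→TP-B) × (TP-A→TP-C) = (-708810, 577174, -1496560).
So ∂z/∂x = −n_x/n_z = −0.47363 and ∂z/∂y = −n_y/n_z = 0.38567.
Gradient magnitude |∇z| = √(a² + b²) = √(0.22432 + 0.14874) = 0.61079.
True dip = arctan(0.61079) = 31.42°, dipping toward SE (azimuth ≈ 129°).

31.42°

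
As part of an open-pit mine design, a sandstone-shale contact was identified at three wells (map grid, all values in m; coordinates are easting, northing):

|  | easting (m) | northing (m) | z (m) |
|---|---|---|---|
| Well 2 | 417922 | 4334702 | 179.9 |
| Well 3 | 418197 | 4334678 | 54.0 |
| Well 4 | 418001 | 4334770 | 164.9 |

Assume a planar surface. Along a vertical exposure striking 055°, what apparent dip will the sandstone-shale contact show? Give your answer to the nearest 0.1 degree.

Let the plane be z = a·easting + b·northing + c.
Well 3−Well 2: 275a − 24b = −125.9;  Well 4−Well 2: 79a + 68b = −15.
Solving gives a = −0.43315, b = 0.28263.
Unit vector along 055° is (sin 55°, cos 55°) = (0.8192, 0.5736).
Slope in that direction = a·(0.8192) + b·(0.5736) = −0.19271.
Apparent dip = arctan|0.19271| = 10.9° (true dip is 27.3°, so apparent ≤ true as expected).

10.9°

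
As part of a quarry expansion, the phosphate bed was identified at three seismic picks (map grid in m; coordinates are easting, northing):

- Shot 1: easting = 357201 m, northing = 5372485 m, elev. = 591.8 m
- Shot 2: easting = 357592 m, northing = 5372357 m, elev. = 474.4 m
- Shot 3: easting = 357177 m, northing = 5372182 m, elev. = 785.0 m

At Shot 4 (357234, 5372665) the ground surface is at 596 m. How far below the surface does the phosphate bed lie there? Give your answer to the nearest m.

Let the plane be z = a·easting + b·northing + c.
Shot 2−Shot 1: 391a − 128b = −117.4;  Shot 3−Shot 1: −24a − 303b = 193.2.
Solving gives a = −0.49612736, b = −0.59832655.
Then c = 591.8 − a·357201 − b·5372485 = 3392309.38.
At (357234, 5372665): z_contact = −177233.6 − 3214608.1 + 3392309.38 = 467.7 m.
Depth below ground = 596 − 467.7 = 128 m.

128 m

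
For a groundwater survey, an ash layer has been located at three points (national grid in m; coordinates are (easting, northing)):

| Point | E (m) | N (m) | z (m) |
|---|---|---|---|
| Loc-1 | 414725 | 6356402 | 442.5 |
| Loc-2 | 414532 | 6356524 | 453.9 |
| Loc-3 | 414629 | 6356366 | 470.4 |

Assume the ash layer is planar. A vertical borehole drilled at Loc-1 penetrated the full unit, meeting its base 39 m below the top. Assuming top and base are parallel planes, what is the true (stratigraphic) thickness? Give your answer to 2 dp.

Let the plane be z = a·E + b·N + c.
Loc-2−Loc-1: −193a + 122b = 11.4;  Loc-3−Loc-1: −96a − 36b = 27.9.
Solving gives a = −0.20441, b = −0.22992.
|∇z| = √(a²+b²) = 0.30764, so dip δ = arctan(0.30764) = 17.10°.
True thickness = vertical thickness × cos δ = 39 × cos 17.10° = 37.28 m.

37.28 m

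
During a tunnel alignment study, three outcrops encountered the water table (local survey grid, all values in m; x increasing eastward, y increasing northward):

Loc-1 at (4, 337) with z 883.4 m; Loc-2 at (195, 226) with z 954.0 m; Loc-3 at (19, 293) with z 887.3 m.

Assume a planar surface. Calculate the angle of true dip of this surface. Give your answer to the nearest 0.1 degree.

21.8°

Two edge vectors: Loc-1→Loc-2 = (191, -111, 70.6), Loc-1→Loc-3 = (15, -44, 3.9).
Normal n = (Loc-1→Loc-2) × (Loc-1→Loc-3) = (2673.5, 314.1, -6739).
So ∂z/∂x = −n_x/n_z = 0.39672 and ∂z/∂y = −n_y/n_z = 0.04661.
Gradient magnitude |∇z| = √(a² + b²) = √(0.15739 + 0.00217) = 0.39945.
True dip = arctan(0.39945) = 21.8°, dipping toward W (azimuth ≈ 263°).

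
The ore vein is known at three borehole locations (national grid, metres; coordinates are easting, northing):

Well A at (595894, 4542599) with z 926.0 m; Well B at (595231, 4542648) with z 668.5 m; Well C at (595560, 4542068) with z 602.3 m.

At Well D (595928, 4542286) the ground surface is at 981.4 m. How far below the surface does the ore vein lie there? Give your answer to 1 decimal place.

150.6 m

Let the plane be z = a·easting + b·northing + c.
Well B−Well A: −663a + 49b = −257.5;  Well C−Well A: −334a − 531b = −323.7.
Solving gives a = 0.414185479, b = 0.349081073.
Then c = 926 − a·595894 − b·4542599 = −1831619.98.
At (595928, 4542286): z_contact = 246824.72 + 1585626.07 − 1831619.98 = 830.82 m.
Depth below ground = 981.4 − 830.82 = 150.6 m.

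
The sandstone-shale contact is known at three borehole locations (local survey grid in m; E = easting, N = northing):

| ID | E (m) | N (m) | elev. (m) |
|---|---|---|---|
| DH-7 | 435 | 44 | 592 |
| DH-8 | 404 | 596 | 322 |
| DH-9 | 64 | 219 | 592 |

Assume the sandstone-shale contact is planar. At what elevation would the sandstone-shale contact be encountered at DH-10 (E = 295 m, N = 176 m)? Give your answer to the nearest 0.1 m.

Let the plane be z = a·E + b·N + c.
DH-8−DH-7: −31a + 552b = −270;  DH-9−DH-7: −371a + 175b = 0.
Solving gives a = −0.23700, b = −0.50244.
Then c = 592 − a·435 − b·44 = 717.20.
At (295, 176): z = −69.9 − 88.4 + 717.20 = 558.9 m.

558.9 m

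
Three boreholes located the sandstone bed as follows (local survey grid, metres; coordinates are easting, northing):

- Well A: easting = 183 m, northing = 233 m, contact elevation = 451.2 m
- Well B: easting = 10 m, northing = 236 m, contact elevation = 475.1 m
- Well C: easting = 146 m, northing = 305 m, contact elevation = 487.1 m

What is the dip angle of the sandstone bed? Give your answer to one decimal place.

Two edge vectors: Well A→Well B = (-173, 3, 23.9), Well A→Well C = (-37, 72, 35.9).
Normal n = (Well A→Well B) × (Well A→Well C) = (-1613.1, 5326.4, -12345).
So ∂z/∂easting = −n_x/n_z = −0.13067 and ∂z/∂northing = −n_y/n_z = 0.43146.
Gradient magnitude |∇z| = √(a² + b²) = √(0.01707 + 0.18616) = 0.45081.
True dip = arctan(0.45081) = 24.3°, dipping toward SSE (azimuth ≈ 163°).

24.3°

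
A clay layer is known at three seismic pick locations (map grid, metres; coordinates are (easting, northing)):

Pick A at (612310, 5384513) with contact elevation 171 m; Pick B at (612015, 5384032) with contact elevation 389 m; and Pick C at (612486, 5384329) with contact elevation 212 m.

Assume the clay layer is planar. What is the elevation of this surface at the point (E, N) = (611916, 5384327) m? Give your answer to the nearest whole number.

296 m

Let the plane be z = a·E + b·N + c.
Pick B−Pick A: −295a − 481b = 218;  Pick C−Pick A: 176a − 184b = 41.
Solving gives a = −0.14676542, b = −0.36321040.
Then c = 171 − a·612310 − b·5384513 = 2045748.05.
At (611916, 5384327): z = −89808.1 − 1955643.6 + 2045748.05 = 296.4 m.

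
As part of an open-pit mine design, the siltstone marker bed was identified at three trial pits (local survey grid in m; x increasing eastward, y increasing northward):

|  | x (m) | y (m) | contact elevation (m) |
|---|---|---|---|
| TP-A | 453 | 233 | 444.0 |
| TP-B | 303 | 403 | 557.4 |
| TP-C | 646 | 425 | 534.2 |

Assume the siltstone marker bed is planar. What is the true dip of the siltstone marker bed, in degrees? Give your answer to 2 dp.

Let the plane be z = a·x + b·y + c.
TP-B−TP-A: −150a + 170b = 113.4;  TP-C−TP-A: 193a + 192b = 90.2.
Solving gives a = −0.10451, b = 0.57484.
Gradient magnitude |∇z| = √(a² + b²) = √(0.01092 + 0.33045) = 0.58427.
True dip = arctan(0.58427) = 30.30°, dipping toward S (azimuth ≈ 170°).

30.30°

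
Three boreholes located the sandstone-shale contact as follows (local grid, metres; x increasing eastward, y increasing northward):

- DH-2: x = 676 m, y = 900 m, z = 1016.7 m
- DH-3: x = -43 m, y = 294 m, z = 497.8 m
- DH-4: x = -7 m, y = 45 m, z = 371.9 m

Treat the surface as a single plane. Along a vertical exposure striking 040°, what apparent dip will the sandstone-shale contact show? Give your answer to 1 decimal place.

30.4°

Two edge vectors: DH-2→DH-3 = (-719, -606, -518.9), DH-2→DH-4 = (-683, -855, -644.8).
Normal n = (DH-2→DH-3) × (DH-2→DH-4) = (-52910.7, -109202.5, 200847).
So ∂z/∂x = −n_x/n_z = 0.26344 and ∂z/∂y = −n_y/n_z = 0.54371.
Unit vector along 040° is (sin 40°, cos 40°) = (0.6428, 0.7660).
Slope in that direction = a·(0.6428) + b·(0.7660) = 0.58584.
Apparent dip = arctan|0.58584| = 30.4° (true dip is 31.1°, so apparent ≤ true as expected).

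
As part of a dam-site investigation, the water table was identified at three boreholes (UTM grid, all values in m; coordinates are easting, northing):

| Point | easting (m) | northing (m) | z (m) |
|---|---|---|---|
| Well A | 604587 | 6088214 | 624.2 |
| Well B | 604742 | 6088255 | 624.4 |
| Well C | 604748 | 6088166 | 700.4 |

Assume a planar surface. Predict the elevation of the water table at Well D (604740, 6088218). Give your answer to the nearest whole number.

Let the plane be z = a·easting + b·northing + c.
Well B−Well A: 155a + 41b = 0.2;  Well C−Well A: 161a − 48b = 76.2.
Solving gives a = 0.22318923, b = −0.83888612.
Then c = 624.2 − a·604587 − b·6088214 = 4973005.11.
At (604740, 6088218): z = 134971.5 − 5107321.6 + 4973005.11 = 655.0 m.

655 m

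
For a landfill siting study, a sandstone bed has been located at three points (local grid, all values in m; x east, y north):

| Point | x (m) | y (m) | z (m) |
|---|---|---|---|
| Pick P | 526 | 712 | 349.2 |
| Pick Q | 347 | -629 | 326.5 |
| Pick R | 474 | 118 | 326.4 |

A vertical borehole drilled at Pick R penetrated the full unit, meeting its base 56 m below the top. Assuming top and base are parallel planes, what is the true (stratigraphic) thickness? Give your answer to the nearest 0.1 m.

Two edge vectors: Pick P→Pick Q = (-179, -1341, -22.7), Pick P→Pick R = (-52, -594, -22.8).
Normal n = (Pick P→Pick Q) × (Pick P→Pick R) = (17091, -2900.8, 36594).
So ∂z/∂x = −n_x/n_z = −0.46704 and ∂z/∂y = −n_y/n_z = 0.07927.
|∇z| = √(a²+b²) = 0.47372, so dip δ = arctan(0.47372) = 25.35°.
True thickness = vertical thickness × cos δ = 56 × cos 25.35° = 50.6 m.

50.6 m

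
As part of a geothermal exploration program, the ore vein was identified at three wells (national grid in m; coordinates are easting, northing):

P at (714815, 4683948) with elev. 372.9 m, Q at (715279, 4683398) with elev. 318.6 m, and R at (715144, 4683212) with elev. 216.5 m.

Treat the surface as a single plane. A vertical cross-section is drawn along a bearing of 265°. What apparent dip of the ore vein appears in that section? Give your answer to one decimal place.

17.5°

Let the plane be z = a·easting + b·northing + c.
Q−P: 464a − 550b = −54.3;  R−P: 329a − 736b = −156.4.
Solving gives a = 0.28685, b = 0.34073.
Unit vector along 265° is (sin 265°, cos 265°) = (-0.9962, -0.0872).
Slope in that direction = a·(-0.9962) + b·(-0.0872) = −0.31546.
Apparent dip = arctan|0.31546| = 17.5° (true dip is 24.0°, so apparent ≤ true as expected).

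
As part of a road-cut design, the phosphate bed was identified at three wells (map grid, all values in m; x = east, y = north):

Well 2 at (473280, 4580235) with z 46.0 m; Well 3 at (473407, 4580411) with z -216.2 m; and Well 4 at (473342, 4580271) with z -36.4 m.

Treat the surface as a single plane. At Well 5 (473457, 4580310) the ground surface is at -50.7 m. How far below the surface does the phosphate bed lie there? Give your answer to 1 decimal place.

Let the plane be z = a·x + b·y + c.
Well 3−Well 2: 127a + 176b = −262.2;  Well 4−Well 2: 62a + 36b = −82.4.
Solving gives a = −0.798611987, b = −0.913501577.
Then c = 46 − a·473280 − b·4580235 = 4562064.98.
At (473457, 4580310): z_contact = −378108.44 − 4184120.41 + 4562064.98 = -163.87 m.
Depth below ground = -50.7 − (-163.87) = 113.2 m.

113.2 m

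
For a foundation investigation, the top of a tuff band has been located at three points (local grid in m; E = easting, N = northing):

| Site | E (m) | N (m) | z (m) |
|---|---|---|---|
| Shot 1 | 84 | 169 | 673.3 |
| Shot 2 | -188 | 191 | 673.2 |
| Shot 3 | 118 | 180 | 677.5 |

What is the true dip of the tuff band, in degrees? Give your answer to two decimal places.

Two edge vectors: Shot 1→Shot 2 = (-272, 22, -0.1), Shot 1→Shot 3 = (34, 11, 4.2).
Normal n = (Shot 1→Shot 2) × (Shot 1→Shot 3) = (93.5, 1139, -3740).
So ∂z/∂E = −n_x/n_z = 0.02500 and ∂z/∂N = −n_y/n_z = 0.30455.
Gradient magnitude |∇z| = √(a² + b²) = √(0.00063 + 0.09275) = 0.30557.
True dip = arctan(0.30557) = 16.99°, dipping toward S (azimuth ≈ 185°).

16.99°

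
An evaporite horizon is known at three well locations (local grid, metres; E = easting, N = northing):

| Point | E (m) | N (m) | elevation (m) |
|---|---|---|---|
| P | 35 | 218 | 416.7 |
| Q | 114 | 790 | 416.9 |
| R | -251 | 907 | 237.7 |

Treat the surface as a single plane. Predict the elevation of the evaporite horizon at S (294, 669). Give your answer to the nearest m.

Two edge vectors: P→Q = (79, 572, 0.2), P→R = (-286, 689, -179).
Normal n = (P→Q) × (P→R) = (-102525.8, 14083.8, 218023).
So ∂z/∂E = −n_x/n_z = 0.47025 and ∂z/∂N = −n_y/n_z = −0.06460.
Intercept c from P: 416.7 − 16.46 + 14.08 = 414.32.
At (294, 669): z = 138.3 − 43.2 + 414.32 = 509.4 m.

509 m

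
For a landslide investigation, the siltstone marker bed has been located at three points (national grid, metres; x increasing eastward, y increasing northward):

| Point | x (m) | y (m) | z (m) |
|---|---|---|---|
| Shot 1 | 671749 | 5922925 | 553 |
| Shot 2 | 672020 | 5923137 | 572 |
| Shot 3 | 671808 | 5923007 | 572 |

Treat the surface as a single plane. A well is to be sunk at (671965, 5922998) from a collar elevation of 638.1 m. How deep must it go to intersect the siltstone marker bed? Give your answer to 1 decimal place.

109.8 m

Two edge vectors: Shot 1→Shot 2 = (271, 212, 19), Shot 1→Shot 3 = (59, 82, 19).
Normal n = (Shot 1→Shot 2) × (Shot 1→Shot 3) = (2470, -4028, 9714).
So ∂z/∂x = −n_x/n_z = −0.254272184 and ∂z/∂y = −n_y/n_z = 0.414659255.
Intercept c from Shot 1: 553 + 170807.09 − 2455995.67 = −2284635.58.
At (671965, 5922998): z_contact = −170862.01 + 2456025.94 − 2284635.58 = 528.35 m.
Depth below ground = 638.1 − 528.35 = 109.8 m.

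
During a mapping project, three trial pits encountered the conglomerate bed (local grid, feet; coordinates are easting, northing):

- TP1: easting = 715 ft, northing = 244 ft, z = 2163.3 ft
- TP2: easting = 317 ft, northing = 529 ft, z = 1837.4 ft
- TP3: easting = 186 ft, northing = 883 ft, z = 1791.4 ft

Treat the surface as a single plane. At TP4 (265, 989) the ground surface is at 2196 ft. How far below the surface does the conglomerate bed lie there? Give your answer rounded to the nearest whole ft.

Let the plane be z = a·easting + b·northing + c.
TP2−TP1: −398a + 285b = −325.9;  TP3−TP1: −529a + 639b = −371.9.
Solving gives a = 0.98746, b = 0.23547.
Then c = 2163.3 − a·715 − b·244 = 1399.81.
At (265, 989): z_contact = 261.7 + 232.9 + 1399.81 = 1894.4 ft.
Depth below ground = 2196 − 1894.4 = 302 ft.

302 ft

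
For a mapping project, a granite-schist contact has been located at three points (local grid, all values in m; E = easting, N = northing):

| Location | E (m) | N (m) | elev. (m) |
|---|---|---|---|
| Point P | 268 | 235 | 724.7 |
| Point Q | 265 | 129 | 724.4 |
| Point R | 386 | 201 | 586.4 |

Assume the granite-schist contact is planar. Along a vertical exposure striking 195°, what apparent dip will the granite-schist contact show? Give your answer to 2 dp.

14.91°

Two edge vectors: Point P→Point Q = (-3, -106, -0.3), Point P→Point R = (118, -34, -138.3).
Normal n = (Point P→Point Q) × (Point P→Point R) = (14649.6, -450.3, 12610).
So ∂z/∂E = −n_x/n_z = −1.16174 and ∂z/∂N = −n_y/n_z = 0.03571.
Unit vector along 195° is (sin 195°, cos 195°) = (-0.2588, -0.9659).
Slope in that direction = a·(-0.2588) + b·(-0.9659) = 0.26619.
Apparent dip = arctan|0.26619| = 14.91° (true dip is 49.3°, so apparent ≤ true as expected).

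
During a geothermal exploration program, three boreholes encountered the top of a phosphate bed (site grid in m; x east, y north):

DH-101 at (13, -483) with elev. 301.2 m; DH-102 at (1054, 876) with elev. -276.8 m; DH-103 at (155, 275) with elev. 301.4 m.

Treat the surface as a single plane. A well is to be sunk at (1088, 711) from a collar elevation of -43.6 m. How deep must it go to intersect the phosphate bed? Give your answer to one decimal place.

Let the plane be z = a·x + b·y + c.
DH-102−DH-101: 1041a + 1359b = −578;  DH-103−DH-101: 142a + 758b = 0.2.
Solving gives a = −0.735440, b = 0.138038.
Then c = 301.2 − a·13 − b·-483 = 377.43.
At (1088, 711): z_contact = −800.16 + 98.14 + 377.43 = -324.58 m.
Depth below ground = -43.6 − (-324.58) = 281.0 m.

281.0 m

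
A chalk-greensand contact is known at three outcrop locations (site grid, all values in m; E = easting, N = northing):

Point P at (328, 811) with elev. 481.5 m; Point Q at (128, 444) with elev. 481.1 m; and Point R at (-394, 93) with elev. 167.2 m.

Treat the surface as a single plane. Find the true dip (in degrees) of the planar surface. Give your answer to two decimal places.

47.18°

Two edge vectors: Point P→Point Q = (-200, -367, -0.4), Point P→Point R = (-722, -718, -314.3).
Normal n = (Point P→Point Q) × (Point P→Point R) = (115060.9, -62571.2, -121374).
So ∂z/∂E = −n_x/n_z = 0.94799 and ∂z/∂N = −n_y/n_z = −0.51552.
Gradient magnitude |∇z| = √(a² + b²) = √(0.89868 + 0.26576) = 1.07909.
True dip = arctan(1.07909) = 47.18°, dipping toward WNW (azimuth ≈ 299°).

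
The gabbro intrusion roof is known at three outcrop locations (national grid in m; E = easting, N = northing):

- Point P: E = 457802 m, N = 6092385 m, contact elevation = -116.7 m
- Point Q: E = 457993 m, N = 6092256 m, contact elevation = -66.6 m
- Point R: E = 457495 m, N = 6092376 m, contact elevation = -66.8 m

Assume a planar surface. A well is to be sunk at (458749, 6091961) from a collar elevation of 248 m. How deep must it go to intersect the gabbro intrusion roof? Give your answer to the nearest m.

Two edge vectors: Point P→Point Q = (191, -129, 50.1), Point P→Point R = (-307, -9, 49.9).
Normal n = (Point P→Point Q) × (Point P→Point R) = (-5986.2, -24911.6, -41322).
So ∂z/∂E = −n_x/n_z = −0.14486714 and ∂z/∂N = −n_y/n_z = −0.60286530.
Intercept c from Point P: -116.7 + 66320.47 + 3672887.52 = 3739091.29.
At (458749, 6091961): z_contact = −66457.7 − 3672631.9 + 3739091.29 = 1.7 m.
Depth below ground = 248 − 1.7 = 246 m.

246 m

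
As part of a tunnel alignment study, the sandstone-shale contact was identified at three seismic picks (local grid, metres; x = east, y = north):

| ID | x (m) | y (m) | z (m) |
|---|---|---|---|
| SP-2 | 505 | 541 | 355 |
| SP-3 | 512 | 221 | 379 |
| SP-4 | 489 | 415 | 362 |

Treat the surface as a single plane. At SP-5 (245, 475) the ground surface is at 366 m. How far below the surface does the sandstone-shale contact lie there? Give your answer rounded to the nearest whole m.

Two edge vectors: SP-2→SP-3 = (7, -320, 24), SP-2→SP-4 = (-16, -126, 7).
Normal n = (SP-2→SP-3) × (SP-2→SP-4) = (784, -433, -6002).
So ∂z/∂x = −n_x/n_z = 0.13062 and ∂z/∂y = −n_y/n_z = −0.07214.
Intercept c from SP-2: 355 − 65.96 + 39.03 = 328.06.
At (245, 475): z_contact = 32.0 − 34.3 + 328.06 = 325.8 m.
Depth below ground = 366 − 325.8 = 40 m.

40 m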